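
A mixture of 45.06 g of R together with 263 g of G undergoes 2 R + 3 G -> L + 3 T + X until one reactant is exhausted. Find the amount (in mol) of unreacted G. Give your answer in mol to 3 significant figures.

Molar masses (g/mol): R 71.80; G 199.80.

0.375 mol

n(R) = 45.06 / 71.80 = 0.6276 mol
n(G) = 263.0 / 199.80 = 1.316 mol
n/ν → R: 0.3138, G: 0.4387; R is limiting.
G consumed = (3/2) × 0.6276 = 0.9414 mol
G remaining = 1.316 − 0.9414 = 0.3746 mol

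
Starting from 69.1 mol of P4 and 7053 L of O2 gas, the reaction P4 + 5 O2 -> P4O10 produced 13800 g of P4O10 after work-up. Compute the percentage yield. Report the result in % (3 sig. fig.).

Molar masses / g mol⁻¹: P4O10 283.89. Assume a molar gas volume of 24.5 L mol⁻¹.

n(P4) = 69.10 mol
n(O2) = 7053 / 24.5 = 287.9 mol
n/ν for P4 = 69.10/1 = 69.10
n/ν for O2 = 287.9/5 = 57.58
Smallest n/ν is O2 → limiting reagent.
theoretical n(P4O10) = (1/5) × 287.9 = 57.58 mol → 16350 g
% yield = 13800 / 16350 × 100 = 84.40 %

84.4 %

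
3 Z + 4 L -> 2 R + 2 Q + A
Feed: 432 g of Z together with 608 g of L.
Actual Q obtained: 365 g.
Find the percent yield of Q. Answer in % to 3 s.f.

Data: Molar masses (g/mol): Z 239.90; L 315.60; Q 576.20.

n(Z) = 432.0 / 239.90 = 1.801 mol
n(L) = 608.0 / 315.60 = 1.926 mol
n/ν for Z = 1.801/3 = 0.6003
n/ν for L = 1.926/4 = 0.4815
Smallest n/ν is L → limiting reagent.
theoretical n(Q) = (2/4) × 1.926 = 0.9630 mol → 554.9 g
% yield = 365 / 554.9 × 100 = 65.78 %

65.8 %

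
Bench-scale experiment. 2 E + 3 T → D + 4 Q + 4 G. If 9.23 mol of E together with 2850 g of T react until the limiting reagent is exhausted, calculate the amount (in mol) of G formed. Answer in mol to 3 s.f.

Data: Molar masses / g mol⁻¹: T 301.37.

12.6 mol

n(E) = 9.230 mol
n(T) = 2850 / 301.37 = 9.457 mol
n/ν for E = 9.230/2 = 4.615
n/ν for T = 9.457/3 = 3.152
Smallest n/ν is T → limiting reagent.
n(G) = (4/3) × 9.457 = 12.61 mol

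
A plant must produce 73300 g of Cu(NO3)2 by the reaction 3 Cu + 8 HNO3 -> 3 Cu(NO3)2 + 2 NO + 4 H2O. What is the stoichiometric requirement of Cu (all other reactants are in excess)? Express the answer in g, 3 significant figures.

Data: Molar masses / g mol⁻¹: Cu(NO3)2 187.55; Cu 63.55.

n(Cu(NO3)2) = 73300 / 187.55 = 390.8 mol
n(Cu) = (3/3) × 390.8 = 390.8 mol
mass = 390.8 × 63.55 = 24840 g

24800 g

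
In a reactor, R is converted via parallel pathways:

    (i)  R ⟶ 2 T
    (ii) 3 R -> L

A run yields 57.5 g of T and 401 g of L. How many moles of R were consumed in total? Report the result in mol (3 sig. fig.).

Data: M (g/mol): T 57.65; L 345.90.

n(T) = 57.5 / 57.65 = 0.9974 mol
n(L) = 401 / 345.90 = 1.159 mol
n(R) via (i) = (1/2)×0.9974 = 0.4987 mol
n(R) via (ii) = (3/1)×1.159 = 3.477 mol
total n(R) = 0.4987 + 3.477 = 3.976 mol

3.98 mol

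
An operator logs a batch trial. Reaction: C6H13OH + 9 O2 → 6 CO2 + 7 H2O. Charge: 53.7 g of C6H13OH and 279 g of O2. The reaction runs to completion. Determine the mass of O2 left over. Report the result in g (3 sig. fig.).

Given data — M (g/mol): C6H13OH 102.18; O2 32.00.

128 g

n(C6H13OH) = 53.70 / 102.18 = 0.5255 mol
n(O2) = 279.0 / 32.00 = 8.719 mol
n/ν → C6H13OH: 0.5255, O2: 0.9688; C6H13OH is limiting.
O2 consumed = (9/1) × 0.5255 = 4.730 mol
O2 remaining = 8.719 − 4.730 = 3.989 mol
mass = 3.989 × 32.00 = 127.6 g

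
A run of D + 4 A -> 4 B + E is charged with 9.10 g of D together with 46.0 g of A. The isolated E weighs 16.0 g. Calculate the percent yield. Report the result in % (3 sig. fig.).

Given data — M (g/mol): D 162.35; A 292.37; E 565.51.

n(D) = 9.100 / 162.35 = 0.05605 mol
n(A) = 46.00 / 292.37 = 0.1573 mol
n/ν → D: 0.05605, A: 0.03933; A is limiting.
theoretical n(E) = (1/4) × 0.1573 = 0.03933 mol → 22.24 g
% yield = 16.0 / 22.24 × 100 = 71.94 %

71.9 %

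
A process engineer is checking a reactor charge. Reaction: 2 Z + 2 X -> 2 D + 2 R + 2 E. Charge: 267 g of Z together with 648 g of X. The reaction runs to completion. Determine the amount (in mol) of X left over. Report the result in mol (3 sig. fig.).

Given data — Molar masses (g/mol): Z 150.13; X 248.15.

0.833 mol

n(Z) = 267.0 / 150.13 = 1.778 mol
n(X) = 648.0 / 248.15 = 2.611 mol
n/ν for Z = 1.778/2 = 0.8890
n/ν for X = 2.611/2 = 1.306
Smallest n/ν is Z → limiting reagent.
X consumed = (2/2) × 1.778 = 1.778 mol
X remaining = 2.611 − 1.778 = 0.8330 mol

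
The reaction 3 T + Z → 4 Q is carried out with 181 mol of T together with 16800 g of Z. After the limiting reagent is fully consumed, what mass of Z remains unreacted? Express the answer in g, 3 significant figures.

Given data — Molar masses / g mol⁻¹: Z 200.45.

4710 g

n(T) = 181.0 mol
n(Z) = 16800 / 200.45 = 83.81 mol
n/ν for T = 181.0/3 = 60.33
n/ν for Z = 83.81/1 = 83.81
Smallest n/ν is T → limiting reagent.
Z consumed = (1/3) × 181.0 = 60.33 mol
Z remaining = 83.81 − 60.33 = 23.48 mol
mass = 23.48 × 200.45 = 4707 g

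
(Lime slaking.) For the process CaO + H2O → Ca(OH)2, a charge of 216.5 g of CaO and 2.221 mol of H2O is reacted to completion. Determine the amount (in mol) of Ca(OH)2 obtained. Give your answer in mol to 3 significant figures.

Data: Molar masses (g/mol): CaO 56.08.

2.22 mol

n(CaO) = 216.5 / 56.08 = 3.861 mol
n(H2O) = 2.221 mol
n/ν for CaO = 3.861/1 = 3.861
n/ν for H2O = 2.221/1 = 2.221
Smallest n/ν is H2O → limiting reagent.
n(Ca(OH)2) = (1/1) × 2.221 = 2.221 mol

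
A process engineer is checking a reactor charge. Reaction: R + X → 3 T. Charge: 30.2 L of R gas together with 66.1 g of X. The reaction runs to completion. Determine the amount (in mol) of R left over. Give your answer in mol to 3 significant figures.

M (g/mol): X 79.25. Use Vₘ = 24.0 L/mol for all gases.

0.424 mol

n(R) = 30.20 / 24.0 = 1.258 mol
n(X) = 66.10 / 79.25 = 0.8341 mol
n/ν for R = 1.258/1 = 1.258
n/ν for X = 0.8341/1 = 0.8341
Smallest n/ν is X → limiting reagent.
R consumed = (1/1) × 0.8341 = 0.8341 mol
R remaining = 1.258 − 0.8341 = 0.4239 mol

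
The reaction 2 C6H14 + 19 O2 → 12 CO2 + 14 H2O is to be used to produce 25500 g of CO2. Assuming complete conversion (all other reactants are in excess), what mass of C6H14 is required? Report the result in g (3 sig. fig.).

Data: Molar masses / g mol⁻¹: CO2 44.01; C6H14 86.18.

n(CO2) = 25500 / 44.01 = 579.4 mol
n(C6H14) = (2/12) × 579.4 = 96.57 mol
mass = 96.57 × 86.18 = 8322 g

8320 g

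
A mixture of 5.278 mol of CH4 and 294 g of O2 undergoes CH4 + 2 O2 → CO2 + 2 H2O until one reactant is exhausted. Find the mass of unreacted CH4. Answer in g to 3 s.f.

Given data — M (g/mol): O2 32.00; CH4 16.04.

11.0 g

n(CH4) = 5.278 mol
n(O2) = 294.0 / 32.00 = 9.188 mol
n/ν → CH4: 5.278, O2: 4.594; O2 is limiting.
CH4 consumed = (1/2) × 9.188 = 4.594 mol
CH4 remaining = 5.278 − 4.594 = 0.6840 mol
mass = 0.6840 × 16.04 = 10.97 g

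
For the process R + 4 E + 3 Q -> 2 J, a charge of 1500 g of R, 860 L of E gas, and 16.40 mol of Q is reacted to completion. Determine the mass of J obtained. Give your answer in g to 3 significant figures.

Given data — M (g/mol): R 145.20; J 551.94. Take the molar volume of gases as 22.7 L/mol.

6030 g

n(R) = 1500 / 145.20 = 10.33 mol
n(E) = 860.0 / 22.7 = 37.89 mol
n(Q) = 16.40 mol
n/ν for R = 10.33/1 = 10.33
n/ν for E = 37.89/4 = 9.473
n/ν for Q = 16.40/3 = 5.467
Smallest n/ν is Q → limiting reagent.
n(J) = (2/3) × 16.40 = 10.93 mol
mass = 10.93 × 551.94 = 6033 g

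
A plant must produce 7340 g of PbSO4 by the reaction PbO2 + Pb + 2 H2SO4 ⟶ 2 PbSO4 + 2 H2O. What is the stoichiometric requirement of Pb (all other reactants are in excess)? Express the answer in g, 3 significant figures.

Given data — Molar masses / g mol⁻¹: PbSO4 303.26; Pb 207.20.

n(PbSO4) = 7340 / 303.26 = 24.20 mol
n(Pb) = (1/2) × 24.20 = 12.10 mol
mass = 12.10 × 207.20 = 2507 g

2510 g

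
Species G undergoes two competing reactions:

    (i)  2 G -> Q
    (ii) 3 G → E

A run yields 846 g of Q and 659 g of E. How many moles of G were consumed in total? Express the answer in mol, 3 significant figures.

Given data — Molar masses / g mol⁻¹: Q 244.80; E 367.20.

n(Q) = 846 / 244.80 = 3.456 mol
n(E) = 659 / 367.20 = 1.795 mol
n(G) via (i) = (2/1)×3.456 = 6.912 mol
n(G) via (ii) = (3/1)×1.795 = 5.385 mol
total n(G) = 6.912 + 5.385 = 12.30 mol

12.3 mol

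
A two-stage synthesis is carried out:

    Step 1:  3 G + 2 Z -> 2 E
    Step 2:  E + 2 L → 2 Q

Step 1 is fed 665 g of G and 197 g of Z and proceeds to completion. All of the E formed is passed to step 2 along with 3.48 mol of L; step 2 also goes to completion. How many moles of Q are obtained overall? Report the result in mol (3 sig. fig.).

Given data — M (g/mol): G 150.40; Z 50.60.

3.48 mol

Step 1:
n(G) = 665.0 / 150.40 = 4.422 mol
n(Z) = 197.0 / 50.60 = 3.893 mol
n/ν for G = 4.422/3 = 1.474
n/ν for Z = 3.893/2 = 1.947
Smallest n/ν is G → limiting reagent.
n(E) produced = (2/3) × 4.422 = 2.948 mol
Step 2:
n(E) available = 2.948 mol
n(L) = 3.480 mol
n/ν for E = 2.948/1 = 2.948
n/ν for L = 3.480/2 = 1.740
Smallest n/ν is L → limiting reagent.
n(Q) = (2/2) × 3.480 = 3.480 mol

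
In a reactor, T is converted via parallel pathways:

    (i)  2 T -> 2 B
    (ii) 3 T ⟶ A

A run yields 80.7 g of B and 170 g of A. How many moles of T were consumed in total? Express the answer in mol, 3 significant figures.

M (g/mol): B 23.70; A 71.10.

n(B) = 80.7 / 23.70 = 3.405 mol
n(A) = 170 / 71.10 = 2.391 mol
n(T) via (i) = (2/2)×3.405 = 3.405 mol
n(T) via (ii) = (3/1)×2.391 = 7.173 mol
total n(T) = 3.405 + 7.173 = 10.58 mol

10.6 mol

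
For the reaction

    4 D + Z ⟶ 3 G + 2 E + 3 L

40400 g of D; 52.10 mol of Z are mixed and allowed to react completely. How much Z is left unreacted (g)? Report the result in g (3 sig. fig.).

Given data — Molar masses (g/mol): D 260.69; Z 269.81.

n(D) = 40400 / 260.69 = 155.0 mol
n(Z) = 52.10 mol
n/ν for D = 155.0/4 = 38.75
n/ν for Z = 52.10/1 = 52.10
Smallest n/ν is D → limiting reagent.
Z consumed = (1/4) × 155.0 = 38.75 mol
Z remaining = 52.10 − 38.75 = 13.35 mol
mass = 13.35 × 269.81 = 3602 g

3600 g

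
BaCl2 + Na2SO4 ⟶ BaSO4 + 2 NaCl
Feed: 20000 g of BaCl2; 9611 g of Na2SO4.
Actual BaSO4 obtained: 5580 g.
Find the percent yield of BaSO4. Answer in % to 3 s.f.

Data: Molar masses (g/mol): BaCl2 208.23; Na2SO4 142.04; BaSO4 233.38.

n(BaCl2) = 20000 / 208.23 = 96.05 mol
n(Na2SO4) = 9611 / 142.04 = 67.66 mol
n/ν → BaCl2: 96.05, Na2SO4: 67.66; Na2SO4 is limiting.
theoretical n(BaSO4) = (1/1) × 67.66 = 67.66 mol → 15790 g
% yield = 5580 / 15790 × 100 = 35.34 %

35.3 %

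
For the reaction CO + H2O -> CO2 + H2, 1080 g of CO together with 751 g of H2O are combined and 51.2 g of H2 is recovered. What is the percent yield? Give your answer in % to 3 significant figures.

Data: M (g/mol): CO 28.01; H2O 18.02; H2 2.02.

n(CO) = 1080 / 28.01 = 38.56 mol
n(H2O) = 751.0 / 18.02 = 41.68 mol
n/ν for CO = 38.56/1 = 38.56
n/ν for H2O = 41.68/1 = 41.68
Smallest n/ν is CO → limiting reagent.
theoretical n(H2) = (1/1) × 38.56 = 38.56 mol → 77.89 g
% yield = 51.2 / 77.89 × 100 = 65.73 %

65.7 %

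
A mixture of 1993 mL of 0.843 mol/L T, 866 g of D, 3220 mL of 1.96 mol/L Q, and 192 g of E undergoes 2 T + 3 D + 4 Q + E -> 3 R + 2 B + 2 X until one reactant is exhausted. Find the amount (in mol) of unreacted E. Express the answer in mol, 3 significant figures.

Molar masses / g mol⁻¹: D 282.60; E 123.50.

n(T) = 0.843 × 1993/1000 = 1.680 mol
n(D) = 866.0 / 282.60 = 3.064 mol
n(Q) = 1.96 × 3220/1000 = 6.311 mol
n(E) = 192.0 / 123.50 = 1.555 mol
n/ν for T = 1.680/2 = 0.8400
n/ν for D = 3.064/3 = 1.021
n/ν for Q = 6.311/4 = 1.578
n/ν for E = 1.555/1 = 1.555
Smallest n/ν is T → limiting reagent.
E consumed = (1/2) × 1.680 = 0.8400 mol
E remaining = 1.555 − 0.8400 = 0.7150 mol

0.715 mol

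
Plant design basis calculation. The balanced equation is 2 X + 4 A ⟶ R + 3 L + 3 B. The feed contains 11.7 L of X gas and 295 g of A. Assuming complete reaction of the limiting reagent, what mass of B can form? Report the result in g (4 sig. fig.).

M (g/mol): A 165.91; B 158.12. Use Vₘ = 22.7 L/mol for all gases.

122.2 g

n(X) = 11.70 / 22.7 = 0.5154 mol
n(A) = 295.0 / 165.91 = 1.778 mol
n/ν for X = 0.5154/2 = 0.2577
n/ν for A = 1.778/4 = 0.4445
Smallest n/ν is X → limiting reagent.
n(B) = (3/2) × 0.5154 = 0.7731 mol
mass = 0.7731 × 158.12 = 122.2 g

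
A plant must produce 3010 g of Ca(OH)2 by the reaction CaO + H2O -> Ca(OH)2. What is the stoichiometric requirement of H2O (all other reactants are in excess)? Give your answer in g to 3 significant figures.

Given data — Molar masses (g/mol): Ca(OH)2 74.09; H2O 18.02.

n(Ca(OH)2) = 3010 / 74.09 = 40.63 mol
n(H2O) = (1/1) × 40.63 = 40.63 mol
mass = 40.63 × 18.02 = 732.2 g

732 g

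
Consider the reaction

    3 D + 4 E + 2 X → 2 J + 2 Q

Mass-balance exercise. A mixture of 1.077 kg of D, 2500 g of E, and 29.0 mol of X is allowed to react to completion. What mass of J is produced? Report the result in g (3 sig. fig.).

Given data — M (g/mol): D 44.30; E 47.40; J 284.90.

4620 g

n(D) = 1.077×1000 / 44.30 = 24.31 mol
n(E) = 2500 / 47.40 = 52.74 mol
n(X) = 29.00 mol
n/ν for D = 24.31/3 = 8.103
n/ν for E = 52.74/4 = 13.19
n/ν for X = 29.00/2 = 14.50
Smallest n/ν is D → limiting reagent.
n(J) = (2/3) × 24.31 = 16.21 mol
mass = 16.21 × 284.90 = 4618 g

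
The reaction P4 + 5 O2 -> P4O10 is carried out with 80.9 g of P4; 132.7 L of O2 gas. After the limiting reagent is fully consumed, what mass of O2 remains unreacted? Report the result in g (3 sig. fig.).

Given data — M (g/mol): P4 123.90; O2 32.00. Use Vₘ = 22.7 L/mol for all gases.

82.6 g

n(P4) = 80.90 / 123.90 = 0.6529 mol
n(O2) = 132.7 / 22.7 = 5.846 mol
n/ν for P4 = 0.6529/1 = 0.6529
n/ν for O2 = 5.846/5 = 1.169
Smallest n/ν is P4 → limiting reagent.
O2 consumed = (5/1) × 0.6529 = 3.265 mol
O2 remaining = 5.846 − 3.265 = 2.581 mol
mass = 2.581 × 32.00 = 82.59 g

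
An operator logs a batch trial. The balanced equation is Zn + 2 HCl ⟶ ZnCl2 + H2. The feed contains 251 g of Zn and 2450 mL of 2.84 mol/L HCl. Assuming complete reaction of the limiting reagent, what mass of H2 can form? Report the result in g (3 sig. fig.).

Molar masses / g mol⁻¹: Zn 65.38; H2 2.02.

n(Zn) = 251.0 / 65.38 = 3.839 mol
n(HCl) = 2.84 × 2450/1000 = 6.958 mol
n/ν for Zn = 3.839/1 = 3.839
n/ν for HCl = 6.958/2 = 3.479
Smallest n/ν is HCl → limiting reagent.
n(H2) = (1/2) × 6.958 = 3.479 mol
mass = 3.479 × 2.02 = 7.028 g

7.03 g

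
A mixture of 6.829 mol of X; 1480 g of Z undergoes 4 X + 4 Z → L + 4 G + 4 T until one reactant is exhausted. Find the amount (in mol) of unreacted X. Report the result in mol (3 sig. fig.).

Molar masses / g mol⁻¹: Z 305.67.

1.99 mol

n(X) = 6.829 mol
n(Z) = 1480 / 305.67 = 4.842 mol
n/ν for X = 6.829/4 = 1.707
n/ν for Z = 4.842/4 = 1.211
Smallest n/ν is Z → limiting reagent.
X consumed = (4/4) × 4.842 = 4.842 mol
X remaining = 6.829 − 4.842 = 1.987 mol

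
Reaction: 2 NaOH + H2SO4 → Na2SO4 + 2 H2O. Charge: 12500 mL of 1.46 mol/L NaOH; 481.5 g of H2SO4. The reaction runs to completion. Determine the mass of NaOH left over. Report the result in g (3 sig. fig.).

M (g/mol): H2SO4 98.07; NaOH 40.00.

n(NaOH) = 1.46 × 12500/1000 = 18.25 mol
n(H2SO4) = 481.5 / 98.07 = 4.910 mol
n/ν for NaOH = 18.25/2 = 9.125
n/ν for H2SO4 = 4.910/1 = 4.910
Smallest n/ν is H2SO4 → limiting reagent.
NaOH consumed = (2/1) × 4.910 = 9.820 mol
NaOH remaining = 18.25 − 9.820 = 8.430 mol
mass = 8.430 × 40.00 = 337.2 g

337 g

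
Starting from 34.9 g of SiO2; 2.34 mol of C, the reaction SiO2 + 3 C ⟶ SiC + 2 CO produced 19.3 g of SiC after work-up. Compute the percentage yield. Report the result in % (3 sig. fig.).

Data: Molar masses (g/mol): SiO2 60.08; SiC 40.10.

n(SiO2) = 34.90 / 60.08 = 0.5809 mol
n(C) = 2.340 mol
n/ν for SiO2 = 0.5809/1 = 0.5809
n/ν for C = 2.340/3 = 0.7800
Smallest n/ν is SiO2 → limiting reagent.
theoretical n(SiC) = (1/1) × 0.5809 = 0.5809 mol → 23.29 g
% yield = 19.3 / 23.29 × 100 = 82.87 %

82.9 %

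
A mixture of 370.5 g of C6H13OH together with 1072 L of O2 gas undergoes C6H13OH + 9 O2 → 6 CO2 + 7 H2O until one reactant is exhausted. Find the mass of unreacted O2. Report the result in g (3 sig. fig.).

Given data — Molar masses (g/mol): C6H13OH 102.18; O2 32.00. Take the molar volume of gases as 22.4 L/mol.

n(C6H13OH) = 370.5 / 102.18 = 3.626 mol
n(O2) = 1072 / 22.4 = 47.86 mol
n/ν for C6H13OH = 3.626/1 = 3.626
n/ν for O2 = 47.86/9 = 5.318
Smallest n/ν is C6H13OH → limiting reagent.
O2 consumed = (9/1) × 3.626 = 32.63 mol
O2 remaining = 47.86 − 32.63 = 15.23 mol
mass = 15.23 × 32.00 = 487.4 g

487 g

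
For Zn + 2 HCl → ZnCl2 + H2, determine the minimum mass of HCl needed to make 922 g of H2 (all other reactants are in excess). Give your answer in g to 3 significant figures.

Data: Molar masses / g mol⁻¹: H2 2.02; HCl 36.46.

33300 g

n(H2) = 922 / 2.02 = 456.4 mol
n(HCl) = (2/1) × 456.4 = 912.8 mol
mass = 912.8 × 36.46 = 33280 g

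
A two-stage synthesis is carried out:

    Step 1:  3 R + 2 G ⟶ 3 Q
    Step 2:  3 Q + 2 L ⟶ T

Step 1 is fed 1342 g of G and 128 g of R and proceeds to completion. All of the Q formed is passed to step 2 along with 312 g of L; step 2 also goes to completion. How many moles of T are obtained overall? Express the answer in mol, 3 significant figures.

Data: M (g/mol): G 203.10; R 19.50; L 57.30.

Step 1:
n(G) = 1342 / 203.10 = 6.608 mol
n(R) = 128.0 / 19.50 = 6.564 mol
n/ν for G = 6.608/2 = 3.304
n/ν for R = 6.564/3 = 2.188
Smallest n/ν is R → limiting reagent.
n(Q) produced = (3/3) × 6.564 = 6.564 mol
Step 2:
n(Q) available = 6.564 mol
n(L) = 312.0 / 57.30 = 5.445 mol
n/ν for Q = 6.564/3 = 2.188
n/ν for L = 5.445/2 = 2.723
Smallest n/ν is Q → limiting reagent.
n(T) = (1/3) × 6.564 = 2.188 mol

2.19 mol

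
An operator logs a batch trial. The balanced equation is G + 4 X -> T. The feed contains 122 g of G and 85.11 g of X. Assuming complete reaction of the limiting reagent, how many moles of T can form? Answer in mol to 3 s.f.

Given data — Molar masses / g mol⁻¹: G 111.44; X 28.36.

n(G) = 122.0 / 111.44 = 1.095 mol
n(X) = 85.11 / 28.36 = 3.001 mol
n/ν for G = 1.095/1 = 1.095
n/ν for X = 3.001/4 = 0.7503
Smallest n/ν is X → limiting reagent.
n(T) = (1/4) × 3.001 = 0.7503 mol

0.750 mol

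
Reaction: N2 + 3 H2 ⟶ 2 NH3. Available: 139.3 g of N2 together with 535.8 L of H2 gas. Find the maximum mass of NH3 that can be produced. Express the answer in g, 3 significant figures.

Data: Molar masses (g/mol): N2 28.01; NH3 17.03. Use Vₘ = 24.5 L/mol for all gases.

169 g

n(N2) = 139.3 / 28.01 = 4.973 mol
n(H2) = 535.8 / 24.5 = 21.87 mol
n/ν for N2 = 4.973/1 = 4.973
n/ν for H2 = 21.87/3 = 7.290
Smallest n/ν is N2 → limiting reagent.
n(NH3) = (2/1) × 4.973 = 9.946 mol
mass = 9.946 × 17.03 = 169.4 g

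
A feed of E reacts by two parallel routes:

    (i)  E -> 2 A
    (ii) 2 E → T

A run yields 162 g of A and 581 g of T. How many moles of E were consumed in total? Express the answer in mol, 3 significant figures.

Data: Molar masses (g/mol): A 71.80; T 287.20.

n(A) = 162 / 71.80 = 2.256 mol
n(T) = 581 / 287.20 = 2.023 mol
n(E) via (i) = (1/2)×2.256 = 1.128 mol
n(E) via (ii) = (2/1)×2.023 = 4.046 mol
total n(E) = 1.128 + 4.046 = 5.174 mol

5.17 mol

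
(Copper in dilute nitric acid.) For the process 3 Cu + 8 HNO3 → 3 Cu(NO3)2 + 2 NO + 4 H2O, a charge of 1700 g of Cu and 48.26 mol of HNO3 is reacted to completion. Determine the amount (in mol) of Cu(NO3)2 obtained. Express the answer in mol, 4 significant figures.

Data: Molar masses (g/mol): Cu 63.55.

18.10 mol

n(Cu) = 1700 / 63.55 = 26.75 mol
n(HNO3) = 48.26 mol
n/ν for Cu = 26.75/3 = 8.917
n/ν for HNO3 = 48.26/8 = 6.033
Smallest n/ν is HNO3 → limiting reagent.
n(Cu(NO3)2) = (3/8) × 48.26 = 18.10 mol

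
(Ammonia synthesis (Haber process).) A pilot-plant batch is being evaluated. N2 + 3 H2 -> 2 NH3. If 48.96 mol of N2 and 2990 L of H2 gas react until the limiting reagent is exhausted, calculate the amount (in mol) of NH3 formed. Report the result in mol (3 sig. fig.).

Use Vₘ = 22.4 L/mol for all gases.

n(N2) = 48.96 mol
n(H2) = 2990 / 22.4 = 133.5 mol
n/ν for N2 = 48.96/1 = 48.96
n/ν for H2 = 133.5/3 = 44.50
Smallest n/ν is H2 → limiting reagent.
n(NH3) = (2/3) × 133.5 = 89.00 mol

89.0 mol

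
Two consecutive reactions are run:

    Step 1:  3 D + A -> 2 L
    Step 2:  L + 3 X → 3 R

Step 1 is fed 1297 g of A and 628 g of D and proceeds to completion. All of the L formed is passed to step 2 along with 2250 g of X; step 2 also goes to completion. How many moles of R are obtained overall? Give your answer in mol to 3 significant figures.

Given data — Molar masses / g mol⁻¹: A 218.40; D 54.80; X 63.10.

22.9 mol

Step 1:
n(A) = 1297 / 218.40 = 5.939 mol
n(D) = 628.0 / 54.80 = 11.46 mol
n/ν for A = 5.939/1 = 5.939
n/ν for D = 11.46/3 = 3.820
Smallest n/ν is D → limiting reagent.
n(L) produced = (2/3) × 11.46 = 7.640 mol
Step 2:
n(L) available = 7.640 mol
n(X) = 2250 / 63.10 = 35.66 mol
n/ν for L = 7.640/1 = 7.640
n/ν for X = 35.66/3 = 11.89
Smallest n/ν is L → limiting reagent.
n(R) = (3/1) × 7.640 = 22.92 mol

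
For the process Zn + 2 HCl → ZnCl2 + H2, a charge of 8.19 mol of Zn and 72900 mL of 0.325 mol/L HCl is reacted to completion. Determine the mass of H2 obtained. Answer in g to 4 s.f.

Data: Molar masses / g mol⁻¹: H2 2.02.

n(Zn) = 8.190 mol
n(HCl) = 0.325 × 72900/1000 = 23.69 mol
n/ν for Zn = 8.190/1 = 8.190
n/ν for HCl = 23.69/2 = 11.85
Smallest n/ν is Zn → limiting reagent.
n(H2) = (1/1) × 8.190 = 8.190 mol
mass = 8.190 × 2.02 = 16.54 g

16.54 g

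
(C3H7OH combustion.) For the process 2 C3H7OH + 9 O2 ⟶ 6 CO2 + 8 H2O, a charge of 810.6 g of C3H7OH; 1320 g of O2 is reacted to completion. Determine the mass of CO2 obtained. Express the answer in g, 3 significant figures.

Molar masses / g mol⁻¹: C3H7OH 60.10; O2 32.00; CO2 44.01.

1210 g

n(C3H7OH) = 810.6 / 60.10 = 13.49 mol
n(O2) = 1320 / 32.00 = 41.25 mol
n/ν for C3H7OH = 13.49/2 = 6.745
n/ν for O2 = 41.25/9 = 4.583
Smallest n/ν is O2 → limiting reagent.
n(CO2) = (6/9) × 41.25 = 27.50 mol
mass = 27.50 × 44.01 = 1210 g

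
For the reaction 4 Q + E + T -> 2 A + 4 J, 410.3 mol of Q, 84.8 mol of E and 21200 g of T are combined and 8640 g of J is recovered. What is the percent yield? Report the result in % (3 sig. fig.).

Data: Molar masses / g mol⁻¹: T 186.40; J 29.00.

n(Q) = 410.3 mol
n(E) = 84.80 mol
n(T) = 21200 / 186.40 = 113.7 mol
n/ν → Q: 102.6, E: 84.80, T: 113.7; E is limiting.
theoretical n(J) = (4/1) × 84.80 = 339.2 mol → 9837 g
% yield = 8640 / 9837 × 100 = 87.83 %

87.8 %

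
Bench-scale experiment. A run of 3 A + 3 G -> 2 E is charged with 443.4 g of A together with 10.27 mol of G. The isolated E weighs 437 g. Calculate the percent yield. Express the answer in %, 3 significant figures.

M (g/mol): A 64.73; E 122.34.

78.2 %

n(A) = 443.4 / 64.73 = 6.850 mol
n(G) = 10.27 mol
n/ν → A: 2.283, G: 3.423; A is limiting.
theoretical n(E) = (2/3) × 6.850 = 4.567 mol → 558.7 g
% yield = 437 / 558.7 × 100 = 78.22 %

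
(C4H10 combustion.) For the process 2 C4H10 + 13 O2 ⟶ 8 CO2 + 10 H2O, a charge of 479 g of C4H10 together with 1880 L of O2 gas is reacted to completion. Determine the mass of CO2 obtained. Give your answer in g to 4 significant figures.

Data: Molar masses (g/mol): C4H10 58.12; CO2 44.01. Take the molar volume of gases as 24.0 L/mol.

n(C4H10) = 479.0 / 58.12 = 8.242 mol
n(O2) = 1880 / 24.0 = 78.33 mol
n/ν for C4H10 = 8.242/2 = 4.121
n/ν for O2 = 78.33/13 = 6.025
Smallest n/ν is C4H10 → limiting reagent.
n(CO2) = (8/2) × 8.242 = 32.97 mol
mass = 32.97 × 44.01 = 1451 g

1451 g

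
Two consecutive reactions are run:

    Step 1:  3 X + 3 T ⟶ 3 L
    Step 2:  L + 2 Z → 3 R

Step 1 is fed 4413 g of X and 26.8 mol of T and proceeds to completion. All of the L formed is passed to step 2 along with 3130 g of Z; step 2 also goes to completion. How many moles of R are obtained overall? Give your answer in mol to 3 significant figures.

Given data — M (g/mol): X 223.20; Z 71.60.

59.3 mol

Step 1:
n(X) = 4413 / 223.20 = 19.77 mol
n(T) = 26.80 mol
n/ν → X: 6.590, T: 8.933; X is limiting.
n(L) produced = (3/3) × 19.77 = 19.77 mol
Step 2:
n(L) available = 19.77 mol
n(Z) = 3130 / 71.60 = 43.72 mol
n/ν → L: 19.77, Z: 21.86; L is limiting.
n(R) = (3/1) × 19.77 = 59.31 mol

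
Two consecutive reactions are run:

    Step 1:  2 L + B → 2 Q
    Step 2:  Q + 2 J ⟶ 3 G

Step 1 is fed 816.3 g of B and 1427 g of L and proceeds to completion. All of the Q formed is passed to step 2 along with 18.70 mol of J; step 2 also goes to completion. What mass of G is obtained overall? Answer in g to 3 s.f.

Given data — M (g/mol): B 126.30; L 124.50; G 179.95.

Step 1:
n(B) = 816.3 / 126.30 = 6.463 mol
n(L) = 1427 / 124.50 = 11.46 mol
n/ν for B = 6.463/1 = 6.463
n/ν for L = 11.46/2 = 5.730
Smallest n/ν is L → limiting reagent.
n(Q) produced = (2/2) × 11.46 = 11.46 mol
Step 2:
n(Q) available = 11.46 mol
n(J) = 18.70 mol
n/ν for Q = 11.46/1 = 11.46
n/ν for J = 18.70/2 = 9.350
Smallest n/ν is J → limiting reagent.
n(G) = (3/2) × 18.70 = 28.05 mol
mass = 28.05 × 179.95 = 5048 g

5050 g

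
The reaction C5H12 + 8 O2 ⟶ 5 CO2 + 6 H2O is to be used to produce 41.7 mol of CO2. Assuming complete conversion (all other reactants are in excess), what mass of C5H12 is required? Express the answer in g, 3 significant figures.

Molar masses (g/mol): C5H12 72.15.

n(CO2) = 41.70 mol
n(C5H12) = (1/5) × 41.70 = 8.340 mol
mass = 8.340 × 72.15 = 601.7 g

602 g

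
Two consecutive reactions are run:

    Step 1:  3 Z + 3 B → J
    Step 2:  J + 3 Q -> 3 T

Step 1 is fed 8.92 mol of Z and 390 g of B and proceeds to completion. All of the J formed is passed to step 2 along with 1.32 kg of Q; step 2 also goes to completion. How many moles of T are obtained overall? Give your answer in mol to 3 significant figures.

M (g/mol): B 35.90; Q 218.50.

Step 1:
n(Z) = 8.920 mol
n(B) = 390.0 / 35.90 = 10.86 mol
n/ν for Z = 8.920/3 = 2.973
n/ν for B = 10.86/3 = 3.620
Smallest n/ν is Z → limiting reagent.
n(J) produced = (1/3) × 8.920 = 2.973 mol
Step 2:
n(J) available = 2.973 mol
n(Q) = 1.320×1000 / 218.50 = 6.041 mol
n/ν for J = 2.973/1 = 2.973
n/ν for Q = 6.041/3 = 2.014
Smallest n/ν is Q → limiting reagent.
n(T) = (3/3) × 6.041 = 6.041 mol

6.04 mol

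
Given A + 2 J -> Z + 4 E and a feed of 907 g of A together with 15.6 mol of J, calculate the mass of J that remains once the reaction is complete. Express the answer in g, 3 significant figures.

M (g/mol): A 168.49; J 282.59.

1370 g

n(A) = 907.0 / 168.49 = 5.383 mol
n(J) = 15.60 mol
n/ν for A = 5.383/1 = 5.383
n/ν for J = 15.60/2 = 7.800
Smallest n/ν is A → limiting reagent.
J consumed = (2/1) × 5.383 = 10.77 mol
J remaining = 15.60 − 10.77 = 4.830 mol
mass = 4.830 × 282.59 = 1365 g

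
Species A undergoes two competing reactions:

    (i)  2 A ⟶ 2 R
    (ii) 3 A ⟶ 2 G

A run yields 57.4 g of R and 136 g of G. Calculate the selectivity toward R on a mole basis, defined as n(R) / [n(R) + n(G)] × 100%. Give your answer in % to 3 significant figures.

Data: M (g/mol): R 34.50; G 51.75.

38.8 %

n(R) = 57.4 / 34.50 = 1.664 mol
n(G) = 136 / 51.75 = 2.628 mol
selectivity = 1.664/(1.664+2.628) × 100 = 38.77 %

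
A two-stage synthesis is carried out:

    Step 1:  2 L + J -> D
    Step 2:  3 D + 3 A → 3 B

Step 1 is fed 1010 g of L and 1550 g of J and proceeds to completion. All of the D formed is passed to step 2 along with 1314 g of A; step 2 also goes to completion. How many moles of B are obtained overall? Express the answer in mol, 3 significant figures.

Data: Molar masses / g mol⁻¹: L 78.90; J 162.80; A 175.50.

Step 1:
n(L) = 1010 / 78.90 = 12.80 mol
n(J) = 1550 / 162.80 = 9.521 mol
n/ν for L = 12.80/2 = 6.400
n/ν for J = 9.521/1 = 9.521
Smallest n/ν is L → limiting reagent.
n(D) produced = (1/2) × 12.80 = 6.400 mol
Step 2:
n(D) available = 6.400 mol
n(A) = 1314 / 175.50 = 7.487 mol
n/ν for D = 6.400/3 = 2.133
n/ν for A = 7.487/3 = 2.496
Smallest n/ν is D → limiting reagent.
n(B) = (3/3) × 6.400 = 6.400 mol

6.40 mol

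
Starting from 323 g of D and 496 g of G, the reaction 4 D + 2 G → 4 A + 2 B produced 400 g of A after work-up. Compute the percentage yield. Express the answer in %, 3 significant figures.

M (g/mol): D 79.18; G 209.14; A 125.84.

77.9 %

n(D) = 323.0 / 79.18 = 4.079 mol
n(G) = 496.0 / 209.14 = 2.372 mol
n/ν for D = 4.079/4 = 1.020
n/ν for G = 2.372/2 = 1.186
Smallest n/ν is D → limiting reagent.
theoretical n(A) = (4/4) × 4.079 = 4.079 mol → 513.3 g
% yield = 400 / 513.3 × 100 = 77.93 %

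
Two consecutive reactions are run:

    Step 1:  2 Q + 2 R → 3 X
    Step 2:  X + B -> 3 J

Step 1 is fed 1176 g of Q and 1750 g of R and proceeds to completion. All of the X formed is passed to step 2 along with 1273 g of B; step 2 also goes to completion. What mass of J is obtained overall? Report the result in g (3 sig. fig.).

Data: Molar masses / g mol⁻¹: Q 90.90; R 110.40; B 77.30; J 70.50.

3480 g

Step 1:
n(Q) = 1176 / 90.90 = 12.94 mol
n(R) = 1750 / 110.40 = 15.85 mol
n/ν → Q: 6.470, R: 7.925; Q is limiting.
n(X) produced = (3/2) × 12.94 = 19.41 mol
Step 2:
n(X) available = 19.41 mol
n(B) = 1273 / 77.30 = 16.47 mol
n/ν → X: 19.41, B: 16.47; B is limiting.
n(J) = (3/1) × 16.47 = 49.41 mol
mass = 49.41 × 70.50 = 3483 g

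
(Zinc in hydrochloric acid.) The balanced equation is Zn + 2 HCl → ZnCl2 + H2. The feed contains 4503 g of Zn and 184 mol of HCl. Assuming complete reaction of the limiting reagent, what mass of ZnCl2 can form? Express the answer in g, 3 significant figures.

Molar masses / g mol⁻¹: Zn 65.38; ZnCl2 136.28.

9390 g

n(Zn) = 4503 / 65.38 = 68.87 mol
n(HCl) = 184.0 mol
n/ν for Zn = 68.87/1 = 68.87
n/ν for HCl = 184.0/2 = 92.00
Smallest n/ν is Zn → limiting reagent.
n(ZnCl2) = (1/1) × 68.87 = 68.87 mol
mass = 68.87 × 136.28 = 9386 g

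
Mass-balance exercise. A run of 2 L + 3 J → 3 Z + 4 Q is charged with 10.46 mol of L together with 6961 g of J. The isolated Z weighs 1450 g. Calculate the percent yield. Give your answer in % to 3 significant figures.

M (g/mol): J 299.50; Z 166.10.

n(L) = 10.46 mol
n(J) = 6961 / 299.50 = 23.24 mol
n/ν → L: 5.230, J: 7.747; L is limiting.
theoretical n(Z) = (3/2) × 10.46 = 15.69 mol → 2606 g
% yield = 1450 / 2606 × 100 = 55.64 %

55.6 %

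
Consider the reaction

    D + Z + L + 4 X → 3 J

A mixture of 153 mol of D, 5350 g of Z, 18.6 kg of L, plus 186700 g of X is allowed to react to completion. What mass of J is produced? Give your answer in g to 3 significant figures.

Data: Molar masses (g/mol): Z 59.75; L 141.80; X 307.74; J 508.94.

137000 g

n(D) = 153.0 mol
n(Z) = 5350 / 59.75 = 89.54 mol
n(L) = 18.60×1000 / 141.80 = 131.2 mol
n(X) = 186700 / 307.74 = 606.7 mol
n/ν → D: 153.0, Z: 89.54, L: 131.2, X: 151.7; Z is limiting.
n(J) = (3/1) × 89.54 = 268.6 mol
mass = 268.6 × 508.94 = 136700 g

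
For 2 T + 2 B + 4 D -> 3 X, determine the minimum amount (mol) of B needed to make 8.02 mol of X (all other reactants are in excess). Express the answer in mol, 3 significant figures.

n(X) = 8.020 mol
n(B) = (2/3) × 8.020 = 5.347 mol

5.35 mol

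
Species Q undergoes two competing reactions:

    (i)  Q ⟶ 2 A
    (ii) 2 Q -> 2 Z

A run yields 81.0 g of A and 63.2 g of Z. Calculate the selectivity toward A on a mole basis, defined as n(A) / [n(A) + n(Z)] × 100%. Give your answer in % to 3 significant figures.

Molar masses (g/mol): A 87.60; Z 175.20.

n(A) = 81.0 / 87.60 = 0.9247 mol
n(Z) = 63.2 / 175.20 = 0.3607 mol
selectivity = 0.9247/(0.9247+0.3607) × 100 = 71.94 %

71.9 %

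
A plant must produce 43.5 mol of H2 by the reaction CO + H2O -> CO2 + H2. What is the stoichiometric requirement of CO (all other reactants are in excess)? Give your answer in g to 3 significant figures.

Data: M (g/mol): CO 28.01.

n(H2) = 43.50 mol
n(CO) = (1/1) × 43.50 = 43.50 mol
mass = 43.50 × 28.01 = 1218 g

1220 g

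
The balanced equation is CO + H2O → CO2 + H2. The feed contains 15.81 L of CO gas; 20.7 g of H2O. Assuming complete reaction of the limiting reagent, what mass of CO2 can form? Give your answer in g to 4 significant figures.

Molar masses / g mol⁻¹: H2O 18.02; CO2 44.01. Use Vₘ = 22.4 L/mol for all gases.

n(CO) = 15.81 / 22.4 = 0.7058 mol
n(H2O) = 20.70 / 18.02 = 1.149 mol
n/ν → CO: 0.7058, H2O: 1.149; CO is limiting.
n(CO2) = (1/1) × 0.7058 = 0.7058 mol
mass = 0.7058 × 44.01 = 31.06 g

31.06 g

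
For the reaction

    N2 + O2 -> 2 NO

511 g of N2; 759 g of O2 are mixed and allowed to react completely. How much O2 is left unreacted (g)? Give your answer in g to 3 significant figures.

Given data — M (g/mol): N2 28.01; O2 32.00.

175 g

n(N2) = 511.0 / 28.01 = 18.24 mol
n(O2) = 759.0 / 32.00 = 23.72 mol
n/ν for N2 = 18.24/1 = 18.24
n/ν for O2 = 23.72/1 = 23.72
Smallest n/ν is N2 → limiting reagent.
O2 consumed = (1/1) × 18.24 = 18.24 mol
O2 remaining = 23.72 − 18.24 = 5.480 mol
mass = 5.480 × 32.00 = 175.4 g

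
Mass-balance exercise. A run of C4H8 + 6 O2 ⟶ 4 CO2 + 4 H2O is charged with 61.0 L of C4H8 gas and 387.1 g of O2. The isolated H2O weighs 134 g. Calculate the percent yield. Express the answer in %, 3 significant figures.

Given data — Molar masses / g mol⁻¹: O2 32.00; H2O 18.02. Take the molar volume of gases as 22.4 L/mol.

n(C4H8) = 61.00 / 22.4 = 2.723 mol
n(O2) = 387.1 / 32.00 = 12.10 mol
n/ν for C4H8 = 2.723/1 = 2.723
n/ν for O2 = 12.10/6 = 2.017
Smallest n/ν is O2 → limiting reagent.
theoretical n(H2O) = (4/6) × 12.10 = 8.067 mol → 145.4 g
% yield = 134 / 145.4 × 100 = 92.16 %

92.2 %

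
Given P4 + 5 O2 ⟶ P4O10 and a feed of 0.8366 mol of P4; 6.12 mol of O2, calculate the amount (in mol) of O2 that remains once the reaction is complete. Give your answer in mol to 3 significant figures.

n(P4) = 0.8366 mol
n(O2) = 6.120 mol
n/ν for P4 = 0.8366/1 = 0.8366
n/ν for O2 = 6.120/5 = 1.224
Smallest n/ν is P4 → limiting reagent.
O2 consumed = (5/1) × 0.8366 = 4.183 mol
O2 remaining = 6.120 − 4.183 = 1.937 mol

1.94 mol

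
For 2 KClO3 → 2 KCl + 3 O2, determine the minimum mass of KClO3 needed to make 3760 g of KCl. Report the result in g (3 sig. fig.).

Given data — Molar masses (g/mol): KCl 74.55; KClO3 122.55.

6180 g

n(KCl) = 3760 / 74.55 = 50.44 mol
n(KClO3) = (2/2) × 50.44 = 50.44 mol
mass = 50.44 × 122.55 = 6181 g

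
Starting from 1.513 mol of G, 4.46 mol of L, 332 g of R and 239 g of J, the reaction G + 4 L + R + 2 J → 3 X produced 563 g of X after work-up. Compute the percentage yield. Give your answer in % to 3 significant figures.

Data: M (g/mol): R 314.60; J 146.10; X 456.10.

50.3 %

n(G) = 1.513 mol
n(L) = 4.460 mol
n(R) = 332.0 / 314.60 = 1.055 mol
n(J) = 239.0 / 146.10 = 1.636 mol
n/ν for G = 1.513/1 = 1.513
n/ν for L = 4.460/4 = 1.115
n/ν for R = 1.055/1 = 1.055
n/ν for J = 1.636/2 = 0.8180
Smallest n/ν is J → limiting reagent.
theoretical n(X) = (3/2) × 1.636 = 2.454 mol → 1119 g
% yield = 563 / 1119 × 100 = 50.31 %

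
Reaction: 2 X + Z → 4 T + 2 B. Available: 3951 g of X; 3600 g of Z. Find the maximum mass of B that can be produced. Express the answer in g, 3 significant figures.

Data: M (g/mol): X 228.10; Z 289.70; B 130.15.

n(X) = 3951 / 228.10 = 17.32 mol
n(Z) = 3600 / 289.70 = 12.43 mol
n/ν for X = 17.32/2 = 8.660
n/ν for Z = 12.43/1 = 12.43
Smallest n/ν is X → limiting reagent.
n(B) = (2/2) × 17.32 = 17.32 mol
mass = 17.32 × 130.15 = 2254 g

2250 g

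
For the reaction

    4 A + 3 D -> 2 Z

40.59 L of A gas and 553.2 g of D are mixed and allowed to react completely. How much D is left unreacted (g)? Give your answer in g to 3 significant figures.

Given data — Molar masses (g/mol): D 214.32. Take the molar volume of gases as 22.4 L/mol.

262 g

n(A) = 40.59 / 22.4 = 1.812 mol
n(D) = 553.2 / 214.32 = 2.581 mol
n/ν for A = 1.812/4 = 0.4530
n/ν for D = 2.581/3 = 0.8603
Smallest n/ν is A → limiting reagent.
D consumed = (3/4) × 1.812 = 1.359 mol
D remaining = 2.581 − 1.359 = 1.222 mol
mass = 1.222 × 214.32 = 261.9 g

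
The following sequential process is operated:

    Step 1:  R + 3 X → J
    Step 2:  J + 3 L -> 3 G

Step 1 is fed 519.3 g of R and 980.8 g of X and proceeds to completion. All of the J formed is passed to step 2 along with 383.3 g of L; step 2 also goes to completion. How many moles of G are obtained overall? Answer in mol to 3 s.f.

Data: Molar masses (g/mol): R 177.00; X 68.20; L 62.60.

Step 1:
n(R) = 519.3 / 177.00 = 2.934 mol
n(X) = 980.8 / 68.20 = 14.38 mol
n/ν → R: 2.934, X: 4.793; R is limiting.
n(J) produced = (1/1) × 2.934 = 2.934 mol
Step 2:
n(J) available = 2.934 mol
n(L) = 383.3 / 62.60 = 6.123 mol
n/ν → J: 2.934, L: 2.041; L is limiting.
n(G) = (3/3) × 6.123 = 6.123 mol

6.12 mol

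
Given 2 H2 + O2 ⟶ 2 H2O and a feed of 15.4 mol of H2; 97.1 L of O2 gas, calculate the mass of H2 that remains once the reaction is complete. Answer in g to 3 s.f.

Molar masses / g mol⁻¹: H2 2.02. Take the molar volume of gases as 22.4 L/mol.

13.6 g

n(H2) = 15.40 mol
n(O2) = 97.10 / 22.4 = 4.335 mol
n/ν for H2 = 15.40/2 = 7.700
n/ν for O2 = 4.335/1 = 4.335
Smallest n/ν is O2 → limiting reagent.
H2 consumed = (2/1) × 4.335 = 8.670 mol
H2 remaining = 15.40 − 8.670 = 6.730 mol
mass = 6.730 × 2.02 = 13.59 g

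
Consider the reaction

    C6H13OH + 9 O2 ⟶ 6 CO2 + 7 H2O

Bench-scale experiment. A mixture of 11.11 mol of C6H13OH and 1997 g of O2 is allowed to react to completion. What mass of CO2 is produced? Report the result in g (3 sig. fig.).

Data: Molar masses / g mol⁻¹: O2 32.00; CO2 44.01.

n(C6H13OH) = 11.11 mol
n(O2) = 1997 / 32.00 = 62.41 mol
n/ν → C6H13OH: 11.11, O2: 6.934; O2 is limiting.
n(CO2) = (6/9) × 62.41 = 41.61 mol
mass = 41.61 × 44.01 = 1831 g

1830 g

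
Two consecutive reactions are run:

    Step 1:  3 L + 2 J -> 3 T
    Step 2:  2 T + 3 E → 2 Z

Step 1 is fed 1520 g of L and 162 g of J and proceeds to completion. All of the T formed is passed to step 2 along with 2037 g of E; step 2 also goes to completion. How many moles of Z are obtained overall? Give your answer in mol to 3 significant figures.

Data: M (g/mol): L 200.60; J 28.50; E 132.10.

Step 1:
n(L) = 1520 / 200.60 = 7.577 mol
n(J) = 162.0 / 28.50 = 5.684 mol
n/ν → L: 2.526, J: 2.842; L is limiting.
n(T) produced = (3/3) × 7.577 = 7.577 mol
Step 2:
n(T) available = 7.577 mol
n(E) = 2037 / 132.10 = 15.42 mol
n/ν → T: 3.789, E: 5.140; T is limiting.
n(Z) = (2/2) × 7.577 = 7.577 mol

7.58 mol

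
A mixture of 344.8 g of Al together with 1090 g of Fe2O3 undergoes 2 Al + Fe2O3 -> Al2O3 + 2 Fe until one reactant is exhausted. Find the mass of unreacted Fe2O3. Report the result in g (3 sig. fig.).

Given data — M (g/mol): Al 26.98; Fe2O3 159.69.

n(Al) = 344.8 / 26.98 = 12.78 mol
n(Fe2O3) = 1090 / 159.69 = 6.826 mol
n/ν → Al: 6.390, Fe2O3: 6.826; Al is limiting.
Fe2O3 consumed = (1/2) × 12.78 = 6.390 mol
Fe2O3 remaining = 6.826 − 6.390 = 0.4360 mol
mass = 0.4360 × 159.69 = 69.62 g

69.6 g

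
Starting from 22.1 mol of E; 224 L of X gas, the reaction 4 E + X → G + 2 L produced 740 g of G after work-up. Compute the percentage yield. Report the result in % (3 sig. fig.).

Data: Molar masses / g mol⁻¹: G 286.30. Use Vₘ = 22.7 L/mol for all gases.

n(E) = 22.10 mol
n(X) = 224.0 / 22.7 = 9.868 mol
n/ν → E: 5.525, X: 9.868; E is limiting.
theoretical n(G) = (1/4) × 22.10 = 5.525 mol → 1582 g
% yield = 740 / 1582 × 100 = 46.78 %

46.8 %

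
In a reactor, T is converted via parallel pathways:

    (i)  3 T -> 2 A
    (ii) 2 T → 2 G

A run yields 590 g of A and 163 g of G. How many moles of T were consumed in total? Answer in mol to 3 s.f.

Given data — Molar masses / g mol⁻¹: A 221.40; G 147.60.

5.10 mol

n(A) = 590 / 221.40 = 2.665 mol
n(G) = 163 / 147.60 = 1.104 mol
n(T) via (i) = (3/2)×2.665 = 3.998 mol
n(T) via (ii) = (2/2)×1.104 = 1.104 mol
total n(T) = 3.998 + 1.104 = 5.102 mol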